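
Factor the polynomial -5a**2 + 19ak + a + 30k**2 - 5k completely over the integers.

Group: -a(5a + 6k - 1) + 5k(5a + 6k - 1); both groups contain (5a + 6k - 1).

-(5a + 6k - 1)(a - 5k)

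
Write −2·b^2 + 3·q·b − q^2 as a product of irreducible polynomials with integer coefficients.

Group: −q·(q − 2·b) + b·(q − 2·b); both groups contain (q − 2·b).

−(q − 2·b)·(q − b)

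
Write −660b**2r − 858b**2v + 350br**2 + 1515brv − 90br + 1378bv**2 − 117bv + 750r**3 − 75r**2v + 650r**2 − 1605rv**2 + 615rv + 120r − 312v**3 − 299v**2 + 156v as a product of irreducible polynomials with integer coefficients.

Group: 11b(−60br − 78bv − 50r**2 + 15rv − 30r + 104v**2 − 39v) + (−15r − 3v − 4)(−60br − 78bv − 50r**2 + 15rv − 30r + 104v**2 − 39v); both groups contain (−60br − 78bv − 50r**2 + 15rv − 30r + 104v**2 − 39v), so (11b − 15r − 3v − 4) is a factor with cofactor −60br − 78bv − 50r**2 + 15rv − 30r + 104v**2 − 39v.
The cofactor groups again: −60br − 78bv − 50r**2 + 15rv − 30r + 104v**2 − 39v = −6b(10r + 13v) + (−5r + 8v − 3)(10r + 13v); both groups contain (10r + 13v), giving −(6b + 5r − 8v + 3)(10r + 13v).

−(10r + 13v)(11b − 15r − 3v − 4)(6b + 5r − 8v + 3)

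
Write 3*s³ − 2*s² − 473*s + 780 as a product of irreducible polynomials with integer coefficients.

(3*s − 5)*(s + 13)*(s − 12)

Testing divisors of the constant over divisors of the leading coefficient, s = −13 is a root, so (s + 13) is a factor; dividing leaves 3*s² − 41*s + 60.
The remaining quadratic factors as (3*s − 5)(s − 12).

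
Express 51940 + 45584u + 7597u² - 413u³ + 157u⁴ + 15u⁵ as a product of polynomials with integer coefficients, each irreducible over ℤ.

Among the possible rational roots, u = -14/5 is a root, so (5u + 14) divides it; the quotient is 3u⁴ + 23u³ - 147u² + 1931u + 3710.
Then u = -5/3 is a root, giving the factor (3u + 5) and quotient u³ + 6u² - 59u + 742.
Then u = -14 is a root, so (u + 14) is a factor; dividing leaves u² - 8u + 53.
The quadratic u² - 8u + 53 has discriminant -148 < 0 and is irreducible over ℤ.

(3u + 5)(5u + 14)(u + 14)(u² - 8u + 53)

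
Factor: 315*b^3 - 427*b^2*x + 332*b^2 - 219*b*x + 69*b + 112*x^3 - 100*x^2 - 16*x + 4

Group: 9*b*(35*b^2 - 63*b*x + 33*b + 28*x^2 - 32*x + 4) + (4*x + 1)*(35*b^2 - 63*b*x + 33*b + 28*x^2 - 32*x + 4); both groups contain (35*b^2 - 63*b*x + 33*b + 28*x^2 - 32*x + 4), so (9*b + 4*x + 1) is a factor with cofactor 35*b^2 - 63*b*x + 33*b + 28*x^2 - 32*x + 4.
The cofactor groups again: 35*b^2 - 63*b*x + 33*b + 28*x^2 - 32*x + 4 = 5*b*(7*b - 7*x + 1) + (-4*x + 4)*(7*b - 7*x + 1); both groups contain (7*b - 7*x + 1), giving (5*b - 4*x + 4)*(7*b - 7*x + 1).

(5*b - 4*x + 4)*(7*b - 7*x + 1)*(9*b + 4*x + 1)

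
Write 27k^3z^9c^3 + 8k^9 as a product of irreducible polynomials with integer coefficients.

k^3(2k^2 + 3z^3c)(4k^4 − 6k^2z^3c + 9z^6c^2)

Pull out the common factor k^3, leaving 8k^6 + 27z^9c^3.
Recognize a sum of cubes with the parts 3z^3c and 2k^2.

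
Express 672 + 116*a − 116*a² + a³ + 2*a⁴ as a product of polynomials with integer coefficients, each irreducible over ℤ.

Testing divisors of the constant over divisors of the leading coefficient, a = 6 is a root, giving the factor (a − 6) and quotient 2*a³ + 13*a² − 38*a − 112.
Next, a = −8 is a root, giving the factor (a + 8) and quotient 2*a² − 3*a − 14.
The remaining quadratic factors as (a + 2)(2*a − 7).

(2*a − 7)*(a + 2)*(a + 8)*(a − 6)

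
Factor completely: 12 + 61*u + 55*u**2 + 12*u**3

By the rational root theorem, u = -3 is a root, so (u + 3) is a factor; dividing leaves 12*u**2 + 19*u + 4.
The remaining quadratic factors as (3*u + 4)(4*u + 1).

(3*u + 4)*(4*u + 1)*(u + 3)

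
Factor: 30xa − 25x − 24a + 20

(5x − 4)(6a − 5)

Group as (30xa − 25x) + (−24a + 20) = 5x(6a − 5) − 4(6a − 5).
Both groups share the factor (6a − 5).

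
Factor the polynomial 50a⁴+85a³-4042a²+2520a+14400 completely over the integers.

Among the possible rational roots, a = 15/2 is a root, so (2a-15) is a factor; dividing leaves 25a³+230a²-296a-960.
Then a = 12/5 is a root, so (5a-12) divides it; the quotient is 5a²+58a+80.
The remaining quadratic factors as (a+10)(5a+8).

(2a-15)(5a+8)(5a-12)(a+10)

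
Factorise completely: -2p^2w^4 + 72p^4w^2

2p^2w^2(6p + w)(6p - w)

Every term has a factor of 2p^2w^2. Then 36p^2 - w^2 = (6p)² − (w)².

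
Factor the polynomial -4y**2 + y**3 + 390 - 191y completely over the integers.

By the rational root theorem, y = -13 is a root, giving the factor (y + 13) and quotient y**2 - 17y + 30.
The remaining quadratic factors as (y - 15)(y - 2).

(y + 13)(y - 15)(y - 2)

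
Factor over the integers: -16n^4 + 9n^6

n^4(3n + 4)(3n - 4)

Pull out the common factor n^4, leaving 9n^2 - 16.
Recognize a difference of squares with the parts 3n and 4.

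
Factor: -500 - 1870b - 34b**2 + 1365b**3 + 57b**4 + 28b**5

By the rational root theorem, b = 5/4 is a root, giving the factor (4b - 5) and quotient 7b**4 + 23b**3 + 370b**2 + 454b + 100.
Next, b = -1 is a root, giving the factor (b + 1) and quotient 7b**3 + 16b**2 + 354b + 100.
Continuing, b = -2/7 is a root, so (7b + 2) is a factor; dividing leaves b**2 + 2b + 50.
The quadratic b**2 + 2b + 50 has discriminant -196 < 0 and is irreducible over ℤ.

(4b - 5)(7b + 2)(b + 1)(b**2 + 2b + 50)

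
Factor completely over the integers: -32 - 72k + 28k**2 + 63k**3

Group as (63k**3 - 72k) + (28k**2 - 32) = 9k(7k**2 - 8) + 4(7k**2 - 8).
Both groups share the factor (7k**2 - 8).

(9k + 4)(7k**2 - 8)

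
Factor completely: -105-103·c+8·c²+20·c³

Trying the rational-root candidates, c = -7/5 is a root, so (5·c+7) divides it; the quotient is 4·c²-4·c-15.
The remaining quadratic factors as (2·c+3)(2·c-5).

(2·c+3)·(2·c-5)·(5·c+7)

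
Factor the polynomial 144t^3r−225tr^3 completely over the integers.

Factor out 9tr, leaving 16t^2−25r^2, which is a difference of two squares.

9rt(4t−5r)(4t+5r)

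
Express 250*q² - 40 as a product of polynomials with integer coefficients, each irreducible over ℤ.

Pull out the common factor 10; 25*q² - 4 is a difference of squares.

10*(5*q + 2)*(5*q - 2)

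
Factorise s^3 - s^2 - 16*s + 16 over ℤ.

(s + 4)*(s - 1)*(s - 4)

Among the possible rational roots, s = 4 is a root, so (s - 4) is a factor; dividing leaves s^2 + 3*s - 4.
The remaining quadratic factors as (s - 1)(s + 4).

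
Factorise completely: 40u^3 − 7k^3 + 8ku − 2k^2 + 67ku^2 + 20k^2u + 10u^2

−(7k + 8u + 2)(k + u)(k − 5u)

Group: k(−7k^2 − 15ku − 2k − 8u^2 − 2u) − 5u(−7k^2 − 15ku − 2k − 8u^2 − 2u); both groups contain (−7k^2 − 15ku − 2k − 8u^2 − 2u), so (k − 5u) is a factor with cofactor −7k^2 − 15ku − 2k − 8u^2 − 2u.
The cofactor groups again: −7k^2 − 15ku − 2k − 8u^2 − 2u = −k(7k + 8u + 2) − u(7k + 8u + 2); both groups contain (7k + 8u + 2), giving −(k + u)(7k + 8u + 2).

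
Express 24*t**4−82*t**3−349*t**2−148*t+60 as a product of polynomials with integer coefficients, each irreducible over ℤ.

Testing divisors of the constant over divisors of the leading coefficient, t = −5/6 is a root, so (6*t+5) divides it; the quotient is 4*t**3−17*t**2−44*t+12.
Next, t = 6 is a root, giving the factor (t−6) and quotient 4*t**2+7*t−2.
The remaining quadratic factors as (t+2)(4*t−1).

(4*t−1)*(6*t+5)*(t+2)*(t−6)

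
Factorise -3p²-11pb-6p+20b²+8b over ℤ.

-(3p-4b)(p+5b+2)

Group: -3p(p+5b+2) + 4b(p+5b+2); both groups contain (p+5b+2).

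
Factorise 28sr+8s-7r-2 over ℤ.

Group as (28sr+8s) + (-7r-2) = 4s(7r+2) - (7r+2).
Both groups share the factor (7r+2).

(4s-1)(7r+2)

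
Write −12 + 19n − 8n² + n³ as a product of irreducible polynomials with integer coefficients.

By the rational root theorem, n = 4 is a root, so (n − 4) is a factor; dividing leaves n² − 4n + 3.
The remaining quadratic factors as (n − 1)(n − 3).

(n − 1)(n − 3)(n − 4)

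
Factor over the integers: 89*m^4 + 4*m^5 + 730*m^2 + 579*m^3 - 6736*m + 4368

Among the possible rational roots, m = 2 is a root, so (m - 2) divides it; the quotient is 4*m^4 + 97*m^3 + 773*m^2 + 2276*m - 2184.
Next, m = -13 is a root, so (m + 13) is a factor; dividing leaves 4*m^3 + 45*m^2 + 188*m - 168.
Then m = 3/4 is a root, so (4*m - 3) divides it; the quotient is m^2 + 12*m + 56.
The quadratic m^2 + 12*m + 56 has discriminant -80 < 0 and is irreducible over ℤ.

(4*m - 3)*(m + 13)*(m - 2)*(m^2 + 12*m + 56)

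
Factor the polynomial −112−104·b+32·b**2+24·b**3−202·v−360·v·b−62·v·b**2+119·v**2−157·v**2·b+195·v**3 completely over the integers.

(15·v−4·b+8)·(v−b−1)·(13·v+6·b+14)

Group: 15·v·(13·v**2−7·v·b+v−6·b**2−20·b−14) + (−4·b+8)·(13·v**2−7·v·b+v−6·b**2−20·b−14); both groups contain (13·v**2−7·v·b+v−6·b**2−20·b−14), so (15·v−4·b+8) is a factor with cofactor 13·v**2−7·v·b+v−6·b**2−20·b−14.
The cofactor groups again: 13·v**2−7·v·b+v−6·b**2−20·b−14 = v·(13·v+6·b+14) + (−b−1)·(13·v+6·b+14); both groups contain (13·v+6·b+14), giving (v−b−1)·(13·v+6·b+14).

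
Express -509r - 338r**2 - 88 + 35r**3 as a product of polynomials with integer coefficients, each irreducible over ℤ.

Among the possible rational roots, r = -1/5 is a root, so (5r + 1) divides it; the quotient is 7r**2 - 69r - 88.
The remaining quadratic factors as (7r + 8)(r - 11).

(5r + 1)(7r + 8)(r - 11)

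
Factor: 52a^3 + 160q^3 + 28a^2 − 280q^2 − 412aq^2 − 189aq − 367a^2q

Group: 13a(4a^2 − 27aq − 40q^2) + (−4q + 7)(4a^2 − 27aq − 40q^2); both groups contain (4a^2 − 27aq − 40q^2), so (13a − 4q + 7) is a factor with cofactor 4a^2 − 27aq − 40q^2.
The cofactor groups again: 4a^2 − 27aq − 40q^2 = a(4a + 5q) − 8q(4a + 5q); both groups contain (4a + 5q), giving (a − 8q)(4a + 5q).

(13a − 4q + 7)(4a + 5q)(a − 8q)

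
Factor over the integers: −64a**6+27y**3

Recognize a difference of cubes with the parts 3y and 4a**2.

−(4a**2−3y)(16a**4+12a**2y+9y**2)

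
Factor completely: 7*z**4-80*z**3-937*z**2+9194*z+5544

Testing divisors of the constant over divisors of the leading coefficient, z = 14 is a root, giving the factor (z-14) and quotient 7*z**3+18*z**2-685*z-396.
Then z = 9 is a root, so (z-9) divides it; the quotient is 7*z**2+81*z+44.
The remaining quadratic factors as (7*z+4)(z+11).

(7*z+4)*(z+11)*(z-14)*(z-9)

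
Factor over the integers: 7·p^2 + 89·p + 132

Need a pair with product 7·132 = 924 and sum 89: that's 12 and 77.
Split the middle term: 7·p^2 + 12·p + 77·p + 132 = p·(7·p + 12) + 11·(7·p + 12).

(7·p + 12)·(p + 11)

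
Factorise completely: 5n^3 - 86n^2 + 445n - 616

Trying the rational-root candidates, n = 7 is a root, so (n - 7) divides it; the quotient is 5n^2 - 51n + 88.
The remaining quadratic factors as (n - 8)(5n - 11).

(5n - 11)(n - 7)(n - 8)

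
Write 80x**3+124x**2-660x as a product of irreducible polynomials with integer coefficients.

Pull out the common factor 4x, then factor the remaining trinomial.

4x(4x+15)(5x-11)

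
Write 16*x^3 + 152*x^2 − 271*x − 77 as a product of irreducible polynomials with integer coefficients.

(4*x + 1)*(4*x − 7)*(x + 11)

Trying the rational-root candidates, x = −11 is a root, giving the factor (x + 11) and quotient 16*x^2 − 24*x − 7.
The remaining quadratic factors as (4*x − 7)(4*x + 1).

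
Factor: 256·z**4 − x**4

Difference of squares twice: with A = 4·z and B = x, A⁴ − B⁴ = (A² − B²)(A² + B²), and A² − B² factors again.

(4·z − x)·(4·z + x)·(16·z**2 + x**2)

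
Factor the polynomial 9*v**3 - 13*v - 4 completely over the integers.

Trying the rational-root candidates, v = -1 is a root, giving the factor (v + 1) and quotient 9*v**2 - 9*v - 4.
The remaining quadratic factors as (3*v - 4)(3*v + 1).

(3*v + 1)*(3*v - 4)*(v + 1)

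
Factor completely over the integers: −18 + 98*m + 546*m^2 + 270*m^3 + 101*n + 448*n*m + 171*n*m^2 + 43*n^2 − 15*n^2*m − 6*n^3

−(n − 5*m − 9)*(n + 6*m + 2)*(6*n + 9*m − 1)

Group: n*(−6*n^2 + 21*n*m + 55*n + 45*m^2 + 76*m − 9) + (6*m + 2)*(−6*n^2 + 21*n*m + 55*n + 45*m^2 + 76*m − 9); both groups contain (−6*n^2 + 21*n*m + 55*n + 45*m^2 + 76*m − 9), so (n + 6*m + 2) is a factor with cofactor −6*n^2 + 21*n*m + 55*n + 45*m^2 + 76*m − 9.
The cofactor groups again: −6*n^2 + 21*n*m + 55*n + 45*m^2 + 76*m − 9 = −n*(6*n + 9*m − 1) + (5*m + 9)*(6*n + 9*m − 1); both groups contain (6*n + 9*m − 1), giving −(n − 5*m − 9)*(6*n + 9*m − 1).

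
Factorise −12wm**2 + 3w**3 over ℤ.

3w(w − 2m)(w + 2m)

Pull out the common factor 3w; w**2 − 4m**2 is a difference of squares.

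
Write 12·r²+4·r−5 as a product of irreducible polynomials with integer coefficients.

Need a pair with product 12·(−5) = −60 and sum 4: that's 10 and −6.
Split the middle term: 12·r²+10·r − 6·r−5 = 2·r·(6·r+5) − (6·r+5).

(2·r−1)·(6·r+5)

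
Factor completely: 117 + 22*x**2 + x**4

Substitute u = x**2 to get a quadratic in u, then factor.
x**2 + 9 is irreducible over ℤ (sum of squares).
x**2 + 13 is irreducible over ℤ (always positive, so no real roots).

(x**2 + 13)*(x**2 + 9)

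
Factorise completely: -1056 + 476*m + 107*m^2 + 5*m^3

(5*m - 8)*(m + 11)*(m + 12)

Testing divisors of the constant over divisors of the leading coefficient, m = 8/5 is a root, so (5*m - 8) is a factor; dividing leaves m^2 + 23*m + 132.
The remaining quadratic factors as (m + 11)(m + 12).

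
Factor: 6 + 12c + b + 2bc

(2c + 1)(b + 6)

Group as (2bc + b) + (12c + 6) = b(2c + 1) + 6(2c + 1).
Both groups share the factor (2c + 1).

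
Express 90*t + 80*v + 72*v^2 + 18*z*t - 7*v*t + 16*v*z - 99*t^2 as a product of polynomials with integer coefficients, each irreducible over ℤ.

(9*v + 2*z - 11*t + 10)*(8*v + 9*t)

Group: 9*v*(8*v + 9*t) + (2*z - 11*t + 10)*(8*v + 9*t); both groups contain (8*v + 9*t).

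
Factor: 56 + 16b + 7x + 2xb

Group as (2xb + 7x) + (16b + 56) = x(2b + 7) + 8(2b + 7).
Both groups share the factor (2b + 7).

(2b + 7)(x + 8)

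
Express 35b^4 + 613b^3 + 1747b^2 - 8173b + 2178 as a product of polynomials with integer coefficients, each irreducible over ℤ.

(5b - 11)(7b - 2)(b + 11)(b + 9)

By the rational root theorem, b = 2/7 is a root, so (7b - 2) divides it; the quotient is 5b^3 + 89b^2 + 275b - 1089.
Continuing, b = -11 is a root, giving the factor (b + 11) and quotient 5b^2 + 34b - 99.
The remaining quadratic factors as (5b - 11)(b + 9).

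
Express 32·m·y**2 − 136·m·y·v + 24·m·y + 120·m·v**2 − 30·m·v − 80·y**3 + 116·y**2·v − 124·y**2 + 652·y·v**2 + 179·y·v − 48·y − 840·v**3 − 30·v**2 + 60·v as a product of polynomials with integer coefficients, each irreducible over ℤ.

(4·y − 12·v + 3)·(4·y − 5·v)·(2·m − 5·y − 14·v − 4)

Group: 4·y·(8·m·y − 24·m·v + 6·m − 20·y**2 + 4·y·v − 31·y + 168·v**2 + 6·v − 12) − 5·v·(8·m·y − 24·m·v + 6·m − 20·y**2 + 4·y·v − 31·y + 168·v**2 + 6·v − 12); both groups contain (8·m·y − 24·m·v + 6·m − 20·y**2 + 4·y·v − 31·y + 168·v**2 + 6·v − 12), so (4·y − 5·v) is a factor with cofactor 8·m·y − 24·m·v + 6·m − 20·y**2 + 4·y·v − 31·y + 168·v**2 + 6·v − 12.
The cofactor groups again: 8·m·y − 24·m·v + 6·m − 20·y**2 + 4·y·v − 31·y + 168·v**2 + 6·v − 12 = 4·y·(2·m − 5·y − 14·v − 4) + (−12·v + 3)·(2·m − 5·y − 14·v − 4); both groups contain (2·m − 5·y − 14·v − 4), giving (4·y − 12·v + 3)·(2·m − 5·y − 14·v − 4).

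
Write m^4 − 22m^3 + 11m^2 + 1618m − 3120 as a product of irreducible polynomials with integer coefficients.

(m + 8)(m − 13)(m − 15)(m − 2)

Trying the rational-root candidates, m = 2 is a root, giving the factor (m − 2) and quotient m^3 − 20m^2 − 29m + 1560.
Next, m = 15 is a root, giving the factor (m − 15) and quotient m^2 − 5m − 104.
The remaining quadratic factors as (m − 13)(m + 8).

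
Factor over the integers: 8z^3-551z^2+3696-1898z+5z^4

(5z-7)(z+6)(z+8)(z-11)

Among the possible rational roots, z = -8 is a root, giving the factor (z+8) and quotient 5z^3-32z^2-295z+462.
Next, z = -6 is a root, so (z+6) divides it; the quotient is 5z^2-62z+77.
The remaining quadratic factors as (z-11)(5z-7).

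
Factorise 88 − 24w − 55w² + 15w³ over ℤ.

(3w − 11)(5w² − 8)

Group as (15w³ − 24w) + (−55w² + 88) = 3w(5w² − 8) − 11(5w² − 8).
Both groups share the factor (5w² − 8).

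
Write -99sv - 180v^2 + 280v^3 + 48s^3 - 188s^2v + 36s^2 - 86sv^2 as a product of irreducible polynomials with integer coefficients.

Group: 4s(12s^2 - 62sv + 9s + 56v^2 - 36v) + 5v(12s^2 - 62sv + 9s + 56v^2 - 36v); both groups contain (12s^2 - 62sv + 9s + 56v^2 - 36v), so (4s + 5v) is a factor with cofactor 12s^2 - 62sv + 9s + 56v^2 - 36v.
The cofactor groups again: 12s^2 - 62sv + 9s + 56v^2 - 36v = 12s(s - 4v) + (-14v + 9)(s - 4v); both groups contain (s - 4v), giving (12s - 14v + 9)(s - 4v).

(12s - 14v + 9)(4s + 5v)(s - 4v)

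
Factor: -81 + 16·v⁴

(2·v + 3)·(2·v - 3)·(4·v² + 9)

(2·v)⁴ − (3)⁴ = ((2·v)² − (3)²)((2·v)² + (3)²); the first factor splits again, the second (4·v² + 9) is irreducible.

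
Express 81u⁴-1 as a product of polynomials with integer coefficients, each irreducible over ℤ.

(3u)⁴ − (1)⁴ = ((3u)² − (1)²)((3u)² + (1)²); the first factor splits again, the second (9u²+1) is irreducible.

(3u+1)(3u-1)(9u²+1)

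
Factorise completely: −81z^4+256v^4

(4v)⁴ − (3z)⁴ = ((4v)² − (3z)²)((4v)² + (3z)²); the first factor splits again, the second (16v^2+9z^2) is irreducible.

(4v+3z)(4v−3z)(16v^2+9z^2)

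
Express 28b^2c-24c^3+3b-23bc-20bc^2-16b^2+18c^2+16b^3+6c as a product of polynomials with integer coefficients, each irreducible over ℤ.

Group: 4b(4b^2+11bc-3b+6c^2-6c) + (-4c-1)(4b^2+11bc-3b+6c^2-6c); both groups contain (4b^2+11bc-3b+6c^2-6c), so (4b-4c-1) is a factor with cofactor 4b^2+11bc-3b+6c^2-6c.
The cofactor groups again: 4b^2+11bc-3b+6c^2-6c = 4b(b+2c) + (3c-3)(b+2c); both groups contain (b+2c), giving (4b+3c-3)(b+2c).

(4b+3c-3)(4b-4c-1)(b+2c)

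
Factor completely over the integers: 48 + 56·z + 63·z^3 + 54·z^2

(7·z + 6)·(9·z^2 + 8)

Group as (63·z^3 + 56·z) + (54·z^2 + 48) = 7·z·(9·z^2 + 8) + 6·(9·z^2 + 8).
Both groups share the factor (9·z^2 + 8).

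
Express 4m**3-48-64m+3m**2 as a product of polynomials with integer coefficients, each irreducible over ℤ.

By the rational root theorem, m = 4 is a root, giving the factor (m-4) and quotient 4m**2+19m+12.
The remaining quadratic factors as (m+4)(4m+3).

(4m+3)(m+4)(m-4)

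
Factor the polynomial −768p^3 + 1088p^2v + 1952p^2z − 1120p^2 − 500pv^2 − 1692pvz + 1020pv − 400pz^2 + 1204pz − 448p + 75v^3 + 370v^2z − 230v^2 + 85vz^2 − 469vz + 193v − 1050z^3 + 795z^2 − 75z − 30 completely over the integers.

Group: 8p(−96p^2 + 100pv + 124pz − 80p − 25v^2 − 40vz + 35v + 105z^2 − 27z − 6) + (−3v − 10z + 5)(−96p^2 + 100pv + 124pz − 80p − 25v^2 − 40vz + 35v + 105z^2 − 27z − 6); both groups contain (−96p^2 + 100pv + 124pz − 80p − 25v^2 − 40vz + 35v + 105z^2 − 27z − 6), so (8p − 3v − 10z + 5) is a factor with cofactor −96p^2 + 100pv + 124pz − 80p − 25v^2 − 40vz + 35v + 105z^2 − 27z − 6.
The cofactor groups again: −96p^2 + 100pv + 124pz − 80p − 25v^2 − 40vz + 35v + 105z^2 − 27z − 6 = −12p(8p − 5v − 15z + 6) + (5v − 7z − 1)(8p − 5v − 15z + 6); both groups contain (8p − 5v − 15z + 6), giving −(12p − 5v + 7z + 1)(8p − 5v − 15z + 6).

−(12p − 5v + 7z + 1)(8p − 3v − 10z + 5)(8p − 5v − 15z + 6)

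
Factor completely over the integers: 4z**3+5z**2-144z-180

(4z+5)(z+6)(z-6)

Testing divisors of the constant over divisors of the leading coefficient, z = -6 is a root, so (z+6) is a factor; dividing leaves 4z**2-19z-30.
The remaining quadratic factors as (z-6)(4z+5).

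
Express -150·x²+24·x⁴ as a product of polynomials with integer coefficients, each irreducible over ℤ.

6·x²·(2·x+5)·(2·x-5)

Every term has a factor of 6·x². Then 4·x²-25 = (2·x)² − (5)².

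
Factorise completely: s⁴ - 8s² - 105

Substitute u = s² to get a quadratic in u, then factor.
s² - 15 is irreducible over ℤ (15 is not a perfect square).
s² + 7 is irreducible over ℤ (always positive, so no real roots).

(s² + 7)(s² - 15)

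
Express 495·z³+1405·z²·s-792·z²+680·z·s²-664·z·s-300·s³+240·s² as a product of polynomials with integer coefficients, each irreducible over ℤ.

Group: 9·z·(55·z²+95·z·s-88·z-30·s²+24·s) + 10·s·(55·z²+95·z·s-88·z-30·s²+24·s); both groups contain (55·z²+95·z·s-88·z-30·s²+24·s), so (9·z+10·s) is a factor with cofactor 55·z²+95·z·s-88·z-30·s²+24·s.
The cofactor groups again: 55·z²+95·z·s-88·z-30·s²+24·s = 5·z·(11·z-3·s) + (10·s-8)·(11·z-3·s); both groups contain (11·z-3·s), giving (5·z+10·s-8)·(11·z-3·s).

(11·z-3·s)·(5·z+10·s-8)·(9·z+10·s)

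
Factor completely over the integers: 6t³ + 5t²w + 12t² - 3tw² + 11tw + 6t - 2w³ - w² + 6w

Group: 2t(3t² + tw + 3t - 2w² + 3w) + (w + 2)(3t² + tw + 3t - 2w² + 3w); both groups contain (3t² + tw + 3t - 2w² + 3w), so (2t + w + 2) is a factor with cofactor 3t² + tw + 3t - 2w² + 3w.
The cofactor groups again: 3t² + tw + 3t - 2w² + 3w = 3t(t + w) + (-2w + 3)(t + w); both groups contain (t + w), giving (3t - 2w + 3)(t + w).

(2t + w + 2)(3t - 2w + 3)(t + w)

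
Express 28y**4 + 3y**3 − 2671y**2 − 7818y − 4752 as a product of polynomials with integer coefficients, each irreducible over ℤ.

(4y + 9)(7y + 6)(y + 8)(y − 11)

By the rational root theorem, y = 11 is a root, so (y − 11) is a factor; dividing leaves 28y**3 + 311y**2 + 750y + 432.
Then y = −6/7 is a root, so (7y + 6) divides it; the quotient is 4y**2 + 41y + 72.
The remaining quadratic factors as (y + 8)(4y + 9).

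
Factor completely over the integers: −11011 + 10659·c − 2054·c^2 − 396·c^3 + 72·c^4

(2·c + 11)·(6·c − 11)·(6·c − 13)·(c − 7)

Among the possible rational roots, c = 11/6 is a root, so (6·c − 11) divides it; the quotient is 12·c^3 − 44·c^2 − 423·c + 1001.
Then c = 7 is a root, so (c − 7) divides it; the quotient is 12·c^2 + 40·c − 143.
The remaining quadratic factors as (6·c − 13)(2·c + 11).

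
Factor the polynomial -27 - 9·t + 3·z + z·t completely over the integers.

(t + 3)·(z - 9)

Group as (z·t + 3·z) + (-9·t - 27) = z·(t + 3) - 9·(t + 3).
Both groups share the factor (t + 3).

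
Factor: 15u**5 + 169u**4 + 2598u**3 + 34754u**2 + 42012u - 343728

Trying the rational-root candidates, u = -11 is a root, so (u + 11) is a factor; dividing leaves 15u**4 + 4u**3 + 2554u**2 + 6660u - 31248.
Continuing, u = -14/3 is a root, giving the factor (3u + 14) and quotient 5u**3 - 22u**2 + 954u - 2232.
Next, u = 12/5 is a root, giving the factor (5u - 12) and quotient u**2 - 2u + 186.
The quadratic u**2 - 2u + 186 has discriminant -740 < 0 and is irreducible over ℤ.

(3u + 14)(5u - 12)(u + 11)(u**2 - 2u + 186)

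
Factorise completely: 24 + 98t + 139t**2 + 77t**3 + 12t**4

Testing divisors of the constant over divisors of the leading coefficient, t = -3/4 is a root, giving the factor (4t + 3) and quotient 3t**3 + 17t**2 + 22t + 8.
Continuing, t = -4 is a root, so (t + 4) divides it; the quotient is 3t**2 + 5t + 2.
The remaining quadratic factors as (t + 1)(3t + 2).

(3t + 2)(4t + 3)(t + 1)(t + 4)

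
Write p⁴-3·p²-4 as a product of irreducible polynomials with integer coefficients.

Substitute u = p² to get a quadratic in u, then factor.
p²+1 is irreducible over ℤ (sum of squares).
p²-4 is a difference of squares.

(p+2)·(p-2)·(p²+1)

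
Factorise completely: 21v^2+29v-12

Need a pair with product 21·(-12) = -252 and sum 29: that's 36 and -7.
Split the middle term: 21v^2+36v - 7v-12 = 3v(7v+12) - (7v+12).

(3v-1)(7v+12)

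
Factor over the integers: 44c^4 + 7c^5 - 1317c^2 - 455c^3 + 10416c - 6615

Trying the rational-root candidates, c = -7 is a root, so (c + 7) divides it; the quotient is 7c^4 - 5c^3 - 420c^2 + 1623c - 945.
Next, c = 5/7 is a root, giving the factor (7c - 5) and quotient c^3 - 60c + 189.
Next, c = -9 is a root, giving the factor (c + 9) and quotient c^2 - 9c + 21.
The quadratic c^2 - 9c + 21 has discriminant -3 < 0 and is irreducible over ℤ.

(7c - 5)(c + 7)(c + 9)(c^2 - 9c + 21)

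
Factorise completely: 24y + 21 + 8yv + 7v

Group as (8yv + 24y) + (7v + 21) = 8y(v + 3) + 7(v + 3).
Both groups share the factor (v + 3).

(8y + 7)(v + 3)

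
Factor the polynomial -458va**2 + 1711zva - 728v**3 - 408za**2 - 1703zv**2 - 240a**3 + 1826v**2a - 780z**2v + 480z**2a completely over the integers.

-(12z + 7v - 15a)(13v - 8a)(5z + 8v + 2a)

Group: 13v(-60z**2 - 131zv + 51za - 56v**2 + 106va + 30a**2) - 8a(-60z**2 - 131zv + 51za - 56v**2 + 106va + 30a**2); both groups contain (-60z**2 - 131zv + 51za - 56v**2 + 106va + 30a**2), so (13v - 8a) is a factor with cofactor -60z**2 - 131zv + 51za - 56v**2 + 106va + 30a**2.
The cofactor groups again: -60z**2 - 131zv + 51za - 56v**2 + 106va + 30a**2 = -5z(12z + 7v - 15a) + (-8v - 2a)(12z + 7v - 15a); both groups contain (12z + 7v - 15a), giving -(5z + 8v + 2a)(12z + 7v - 15a).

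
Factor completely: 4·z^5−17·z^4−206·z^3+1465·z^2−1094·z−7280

(4·z+7)·(z+8)·(z−5)·(z^2−9·z+26)

Testing divisors of the constant over divisors of the leading coefficient, z = −7/4 is a root, so (4·z+7) divides it; the quotient is z^4−6·z^3−41·z^2+438·z−1040.
Next, z = 5 is a root, giving the factor (z−5) and quotient z^3−z^2−46·z+208.
Continuing, z = −8 is a root, so (z+8) divides it; the quotient is z^2−9·z+26.
The quadratic z^2−9·z+26 has discriminant −23 < 0 and is irreducible over ℤ.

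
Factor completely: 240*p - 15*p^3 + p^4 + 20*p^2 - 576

(p + 4)*(p - 12)*(p - 3)*(p - 4)

Trying the rational-root candidates, p = -4 is a root, so (p + 4) divides it; the quotient is p^3 - 19*p^2 + 96*p - 144.
Then p = 3 is a root, giving the factor (p - 3) and quotient p^2 - 16*p + 48.
The remaining quadratic factors as (p - 4)(p - 12).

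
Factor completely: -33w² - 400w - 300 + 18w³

Among the possible rational roots, w = -5/6 is a root, giving the factor (6w + 5) and quotient 3w² - 8w - 60.
The remaining quadratic factors as (w - 6)(3w + 10).

(3w + 10)(6w + 5)(w - 6)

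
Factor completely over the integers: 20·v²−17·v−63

(4·v−9)·(5·v+7)

Need a pair with product 20·(−63) = −1260 and sum −17: that's −45 and 28.
Split the middle term: 20·v²−45·v + 28·v−63 = 5·v·(4·v−9) + 7·(4·v−9).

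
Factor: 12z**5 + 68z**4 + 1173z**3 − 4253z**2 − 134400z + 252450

(2z − 15)(6z − 11)(z + 9)(z**2 + 6z + 170)

Trying the rational-root candidates, z = 15/2 is a root, so (2z − 15) divides it; the quotient is 6z**4 + 79z**3 + 1179z**2 + 6716z − 16830.
Continuing, z = −9 is a root, giving the factor (z + 9) and quotient 6z**3 + 25z**2 + 954z − 1870.
Next, z = 11/6 is a root, so (6z − 11) is a factor; dividing leaves z**2 + 6z + 170.
The quadratic z**2 + 6z + 170 has discriminant −644 < 0 and is irreducible over ℤ.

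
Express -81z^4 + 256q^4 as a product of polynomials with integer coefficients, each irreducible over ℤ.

Write as (16q^2)² − (9z^2)², then factor 16q^2 - 9z^2 once more.

(4q + 3z)(4q - 3z)(16q^2 + 9z^2)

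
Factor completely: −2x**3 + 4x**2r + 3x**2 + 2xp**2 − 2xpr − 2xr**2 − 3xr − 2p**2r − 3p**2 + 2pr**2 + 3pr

−(2x − 2r − 3)(x − p)(x + p − r)

Group: x(−2x**2 − 2xp + 4xr + 3x + 2pr + 3p − 2r**2 − 3r) − p(−2x**2 − 2xp + 4xr + 3x + 2pr + 3p − 2r**2 − 3r); both groups contain (−2x**2 − 2xp + 4xr + 3x + 2pr + 3p − 2r**2 − 3r), so (x − p) is a factor with cofactor −2x**2 − 2xp + 4xr + 3x + 2pr + 3p − 2r**2 − 3r.
The cofactor groups again: −2x**2 − 2xp + 4xr + 3x + 2pr + 3p − 2r**2 − 3r = −2x(x + p − r) + (2r + 3)(x + p − r); both groups contain (x + p − r), giving −(2x − 2r − 3)(x + p − r).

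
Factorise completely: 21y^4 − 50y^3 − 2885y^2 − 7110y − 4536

(3y + 4)(7y + 9)(y + 9)(y − 14)

Trying the rational-root candidates, y = −9 is a root, giving the factor (y + 9) and quotient 21y^3 − 239y^2 − 734y − 504.
Next, y = −9/7 is a root, so (7y + 9) divides it; the quotient is 3y^2 − 38y − 56.
The remaining quadratic factors as (3y + 4)(y − 14).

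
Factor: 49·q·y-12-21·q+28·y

(7·q+4)·(7·y-3)

Group as (49·q·y-21·q) + (28·y-12) = 7·q·(7·y-3) + 4·(7·y-3).
Both groups share the factor (7·y-3).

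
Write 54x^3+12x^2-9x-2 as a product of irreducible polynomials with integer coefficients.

Group as (54x^3-9x) + (12x^2-2) = 9x(6x^2-1) + 2(6x^2-1).
Both groups share the factor (6x^2-1).

(9x+2)(6x^2-1)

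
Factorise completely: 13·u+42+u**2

(u+6)·(u+7)

Two integers with product 42 and sum 13 are 7 and 6.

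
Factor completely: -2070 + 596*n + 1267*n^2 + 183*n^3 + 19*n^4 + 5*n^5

By the rational root theorem, n = -5 is a root, so (n + 5) divides it; the quotient is 5*n^4 - 6*n^3 + 213*n^2 + 202*n - 414.
Next, n = -9/5 is a root, giving the factor (5*n + 9) and quotient n^3 - 3*n^2 + 48*n - 46.
Next, n = 1 is a root, so (n - 1) divides it; the quotient is n^2 - 2*n + 46.
The quadratic n^2 - 2*n + 46 has discriminant -180 < 0 and is irreducible over ℤ.

(5*n + 9)*(n + 5)*(n - 1)*(n^2 - 2*n + 46)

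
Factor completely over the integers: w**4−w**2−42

(w**2+6)(w**2−7)

Substitute u = w**2 to get a quadratic in u, then factor.
w**2−7 is irreducible over ℤ (7 is not a perfect square).
w**2+6 is irreducible over ℤ (always positive, so no real roots).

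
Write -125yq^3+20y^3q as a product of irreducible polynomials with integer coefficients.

Every term has a factor of 5yq. Then 4y^2-25q^2 = (2y)² − (5q)².

5qy(2y-5q)(2y+5q)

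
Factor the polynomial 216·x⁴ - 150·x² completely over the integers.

6·x²·(6·x + 5)·(6·x - 5)

Every term has a factor of 6·x². Then 36·x² - 25 = (6·x)² − (5)².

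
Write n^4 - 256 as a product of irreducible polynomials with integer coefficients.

(n + 4)·(n - 4)·(n^2 + 16)

Difference of squares twice: with A = n and B = 4, A⁴ − B⁴ = (A² − B²)(A² + B²), and A² − B² factors again.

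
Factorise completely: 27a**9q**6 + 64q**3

q**3(3a**3q + 4)(9a**6q**2 - 12a**3q + 16)

Factor out q**3 first: what remains is 27a**9q**3 + 64.
Recognize a sum of cubes with the parts 3a**3q and 4.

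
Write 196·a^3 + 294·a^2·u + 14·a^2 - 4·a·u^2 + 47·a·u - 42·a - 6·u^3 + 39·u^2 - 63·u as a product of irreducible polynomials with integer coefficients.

(14·a - 2·u + 7)·(2·a + 3·u)·(7·a + u - 3)

Group: 14·a·(14·a^2 + 23·a·u - 6·a + 3·u^2 - 9·u) + (-2·u + 7)·(14·a^2 + 23·a·u - 6·a + 3·u^2 - 9·u); both groups contain (14·a^2 + 23·a·u - 6·a + 3·u^2 - 9·u), so (14·a - 2·u + 7) is a factor with cofactor 14·a^2 + 23·a·u - 6·a + 3·u^2 - 9·u.
The cofactor groups again: 14·a^2 + 23·a·u - 6·a + 3·u^2 - 9·u = 7·a·(2·a + 3·u) + (u - 3)·(2·a + 3·u); both groups contain (2·a + 3·u), giving (7·a + u - 3)·(2·a + 3·u).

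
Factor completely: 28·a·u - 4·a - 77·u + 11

(4·a - 11)·(7·u - 1)

Group as (28·a·u - 4·a) + (-77·u + 11) = 4·a·(7·u - 1) - 11·(7·u - 1).
Both groups share the factor (7·u - 1).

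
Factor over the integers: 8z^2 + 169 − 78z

(2z − 13)(4z − 13)

Need a pair with product 8·169 = 1352 and sum −78: that's −52 and −26.
Split the middle term: 8z^2 − 52z − 26z + 169 = 4z(2z − 13) − 13(2z − 13).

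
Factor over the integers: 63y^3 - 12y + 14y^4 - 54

(2y + 9)(7y^3 - 6)

Group as (14y^4 - 12y) + (63y^3 - 54) = 2y(7y^3 - 6) + 9(7y^3 - 6).
Both groups share the factor (7y^3 - 6).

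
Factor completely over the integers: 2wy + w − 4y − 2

Group as (2wy + w) + (−4y − 2) = w(2y + 1) − 2(2y + 1).
Both groups share the factor (2y + 1).

(2y + 1)(w − 2)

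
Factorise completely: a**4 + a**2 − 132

Substitute u = a**2 to get a quadratic in u, then factor.
a**2 + 12 is irreducible over ℤ (always positive, so no real roots).
a**2 − 11 is irreducible over ℤ (11 is not a perfect square).

(a**2 + 12)·(a**2 − 11)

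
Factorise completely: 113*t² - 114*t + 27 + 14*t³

By the rational root theorem, t = -9 is a root, so (t + 9) divides it; the quotient is 14*t² - 13*t + 3.
The remaining quadratic factors as (7*t - 3)(2*t - 1).

(2*t - 1)*(7*t - 3)*(t + 9)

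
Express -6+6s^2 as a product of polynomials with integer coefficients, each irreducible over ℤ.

6(s+1)(s-1)

Pull out the common factor 6; s^2-1 is a difference of squares.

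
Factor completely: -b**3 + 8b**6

b**3(2b - 1)(4b**2 + 2b + 1)

Factor out b**3 first: what remains is 8b**3 - 1.
Recognize a difference of cubes with the parts 2b and 1.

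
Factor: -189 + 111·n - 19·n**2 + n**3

(n - 3)·(n - 7)·(n - 9)

Among the possible rational roots, n = 7 is a root, so (n - 7) is a factor; dividing leaves n**2 - 12·n + 27.
The remaining quadratic factors as (n - 9)(n - 3).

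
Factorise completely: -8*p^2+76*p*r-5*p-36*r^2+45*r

Group: -p*(8*p-4*r+5) + 9*r*(8*p-4*r+5); both groups contain (8*p-4*r+5).

-(8*p-4*r+5)*(p-9*r)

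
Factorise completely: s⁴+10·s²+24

(s²+4)·(s²+6)

Substitute u = s² to get a quadratic in u, then factor.
s²+6 is irreducible over ℤ (always positive, so no real roots).
s²+4 is irreducible over ℤ (sum of squares).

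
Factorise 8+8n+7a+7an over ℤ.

(7a+8)(n+1)

Group as (7an+7a) + (8n+8) = 7a(n+1) + 8(n+1).
Both groups share the factor (n+1).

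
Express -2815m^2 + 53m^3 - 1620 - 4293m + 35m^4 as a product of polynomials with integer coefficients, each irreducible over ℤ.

Trying the rational-root candidates, m = 9 is a root, so (m - 9) divides it; the quotient is 35m^3 + 368m^2 + 497m + 180.
Then m = -4/5 is a root, giving the factor (5m + 4) and quotient 7m^2 + 68m + 45.
The remaining quadratic factors as (7m + 5)(m + 9).

(5m + 4)(7m + 5)(m + 9)(m - 9)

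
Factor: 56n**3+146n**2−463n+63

Among the possible rational roots, n = −9/2 is a root, giving the factor (2n+9) and quotient 28n**2−53n+7.
The remaining quadratic factors as (7n−1)(4n−7).

(2n+9)(4n−7)(7n−1)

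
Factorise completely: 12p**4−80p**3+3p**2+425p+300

By the rational root theorem, p = −5/6 is a root, so (6p+5) is a factor; dividing leaves 2p**3−15p**2+13p+60.
Continuing, p = −3/2 is a root, so (2p+3) is a factor; dividing leaves p**2−9p+20.
The remaining quadratic factors as (p−5)(p−4).

(2p+3)(6p+5)(p−4)(p−5)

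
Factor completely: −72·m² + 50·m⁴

Every term has a factor of 2·m². Then 25·m² − 36 = (5·m)² − (6)².

2·m²·(5·m + 6)·(5·m − 6)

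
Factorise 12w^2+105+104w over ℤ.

Need a pair with product 12·105 = 1260 and sum 104: that's 14 and 90.
Split the middle term: 12w^2+14w + 90w+105 = 2w(6w+7) + 15(6w+7).

(2w+15)(6w+7)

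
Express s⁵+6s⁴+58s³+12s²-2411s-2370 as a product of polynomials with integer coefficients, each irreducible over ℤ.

By the rational root theorem, s = -1 is a root, giving the factor (s+1) and quotient s⁴+5s³+53s²-41s-2370.
Continuing, s = 5 is a root, so (s-5) is a factor; dividing leaves s³+10s²+103s+474.
Continuing, s = -6 is a root, so (s+6) is a factor; dividing leaves s²+4s+79.
The quadratic s²+4s+79 has discriminant -300 < 0 and is irreducible over ℤ.

(s+1)(s+6)(s-5)(s²+4s+79)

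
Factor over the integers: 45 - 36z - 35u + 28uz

(4z - 5)(7u - 9)

Group as (28uz - 35u) + (-36z + 45) = 7u(4z - 5) - 9(4z - 5).
Both groups share the factor (4z - 5).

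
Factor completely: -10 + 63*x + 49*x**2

Need a pair with product 49·(-10) = -490 and sum 63: that's 70 and -7.
Split the middle term: 49*x**2 + 70*x - 7*x - 10 = 7*x*(7*x + 10) - (7*x + 10).

(7*x + 10)*(7*x - 1)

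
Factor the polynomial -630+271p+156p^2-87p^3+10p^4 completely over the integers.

Among the possible rational roots, p = 2 is a root, so (p-2) divides it; the quotient is 10p^3-67p^2+22p+315.
Next, p = -9/5 is a root, so (5p+9) is a factor; dividing leaves 2p^2-17p+35.
The remaining quadratic factors as (p-5)(2p-7).

(2p-7)(5p+9)(p-2)(p-5)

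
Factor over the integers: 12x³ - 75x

Factor out 3x, leaving 4x² - 25, which is a difference of two squares.

3x(2x + 5)(2x - 5)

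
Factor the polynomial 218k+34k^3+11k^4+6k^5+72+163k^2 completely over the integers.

By the rational root theorem, k = -2 is a root, so (k+2) is a factor; dividing leaves 6k^4-k^3+36k^2+91k+36.
Next, k = -4/3 is a root, giving the factor (3k+4) and quotient 2k^3-3k^2+16k+9.
Next, k = -1/2 is a root, so (2k+1) is a factor; dividing leaves k^2-2k+9.
The quadratic k^2-2k+9 has discriminant -32 < 0 and is irreducible over ℤ.

(2k+1)(3k+4)(k+2)(k^2-2k+9)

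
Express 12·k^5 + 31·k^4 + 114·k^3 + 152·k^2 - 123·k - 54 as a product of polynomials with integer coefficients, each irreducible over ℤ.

By the rational root theorem, k = -2 is a root, so (k + 2) is a factor; dividing leaves 12·k^4 + 7·k^3 + 100·k^2 - 48·k - 27.
Next, k = 3/4 is a root, so (4·k - 3) divides it; the quotient is 3·k^3 + 4·k^2 + 28·k + 9.
Next, k = -1/3 is a root, so (3·k + 1) is a factor; dividing leaves k^2 + k + 9.
The quadratic k^2 + k + 9 has discriminant -35 < 0 and is irreducible over ℤ.

(3·k + 1)·(4·k - 3)·(k + 2)·(k^2 + k + 9)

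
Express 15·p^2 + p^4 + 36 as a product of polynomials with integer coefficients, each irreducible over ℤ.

Substitute u = p^2 to get a quadratic in u, then factor.
p^2 + 12 is irreducible over ℤ (always positive, so no real roots).
p^2 + 3 is irreducible over ℤ (always positive, so no real roots).

(p^2 + 12)·(p^2 + 3)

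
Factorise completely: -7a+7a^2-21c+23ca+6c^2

(2c+7a-7)(3c+a)

Group: 3c(2c+7a-7) + a(2c+7a-7); both groups contain (2c+7a-7).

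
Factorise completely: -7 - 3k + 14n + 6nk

(2n - 1)(3k + 7)

Group as (6nk + 14n) + (-3k - 7) = 2n(3k + 7) - (3k + 7).
Both groups share the factor (3k + 7).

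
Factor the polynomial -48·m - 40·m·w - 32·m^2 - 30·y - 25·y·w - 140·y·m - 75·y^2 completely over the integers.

Group: -15·y·(5·y + 8·m) + (-4·m - 5·w - 6)·(5·y + 8·m); both groups contain (5·y + 8·m).

-(15·y + 4·m + 5·w + 6)·(5·y + 8·m)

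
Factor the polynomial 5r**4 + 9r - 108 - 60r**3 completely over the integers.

Group as (5r**4 + 9r) + (-60r**3 - 108) = r(5r**3 + 9) - 12(5r**3 + 9).
Both groups share the factor (5r**3 + 9).

(r - 12)(5r**3 + 9)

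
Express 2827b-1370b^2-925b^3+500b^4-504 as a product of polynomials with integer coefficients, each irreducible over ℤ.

By the rational root theorem, b = -7/4 is a root, so (4b+7) is a factor; dividing leaves 125b^3-450b^2+445b-72.
Continuing, b = 8/5 is a root, so (5b-8) divides it; the quotient is 25b^2-50b+9.
The remaining quadratic factors as (5b-1)(5b-9).

(4b+7)(5b-1)(5b-8)(5b-9)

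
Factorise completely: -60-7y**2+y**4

(y**2+5)(y**2-12)

Substitute u = y**2 to get a quadratic in u, then factor.
y**2-12 is irreducible over ℤ (12 is not a perfect square).
y**2+5 is irreducible over ℤ (always positive, so no real roots).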